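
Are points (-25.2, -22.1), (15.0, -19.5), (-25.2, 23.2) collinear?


Cross product: (15-(-25.2))*(23.2-(-22.1)) - ((-19.5)-(-22.1))*((-25.2)-(-25.2))
= 1821.06

No, not collinear


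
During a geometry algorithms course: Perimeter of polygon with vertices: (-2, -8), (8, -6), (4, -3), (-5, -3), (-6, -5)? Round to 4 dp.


Sides: (-2, -8)->(8, -6): sqrt(104) = 10.198039, (8, -6)->(4, -3): sqrt(25) = 5, (4, -3)->(-5, -3): sqrt(81) = 9, (-5, -3)->(-6, -5): sqrt(5) = 2.236068, (-6, -5)->(-2, -8): sqrt(25) = 5
Sum = 31.434107
Perimeter = 31.4341

31.4341


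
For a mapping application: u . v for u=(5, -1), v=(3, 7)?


u . v = u_x*v_x + u_y*v_y = 5*3 + (-1)*7
= 15 + (-7) = 8

8


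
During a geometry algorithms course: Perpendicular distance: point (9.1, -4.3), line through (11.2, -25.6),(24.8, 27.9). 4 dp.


|cross product| = 402.03
|line direction| = sqrt(3047.21) = 55.2015
Distance = 402.03/sqrt(3047.21) = 7.2829

7.2829


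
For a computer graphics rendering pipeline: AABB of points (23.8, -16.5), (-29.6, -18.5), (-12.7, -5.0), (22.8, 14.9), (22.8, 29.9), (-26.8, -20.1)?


x range: [-29.6, 23.8]
y range: [-20.1, 29.9]
Bounding box: (-29.6,-20.1) to (23.8,29.9)

(-29.6,-20.1) to (23.8,29.9)


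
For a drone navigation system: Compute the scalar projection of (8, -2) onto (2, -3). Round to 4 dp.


u.v = 22, |v| = sqrt(13) = 3.6056
Scalar projection = u.v / |v| = 22 / sqrt(13) = 6.1017

6.1017


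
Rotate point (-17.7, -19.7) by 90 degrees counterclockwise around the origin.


90° CCW: (x,y) -> (-y, x)
(-17.7,-19.7) -> (19.7, -17.7)

(19.7, -17.7)


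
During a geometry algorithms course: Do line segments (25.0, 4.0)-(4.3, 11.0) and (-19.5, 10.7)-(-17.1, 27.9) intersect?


Cross products: d1=-781.48, d2=-408.64, d3=172.81, d4=-200.03
d1*d2 < 0 and d3*d4 < 0? no

No, they don't intersect


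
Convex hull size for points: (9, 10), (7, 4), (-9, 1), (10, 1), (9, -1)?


Convex hull vertices (CCW): (-9, 1), (9, -1), (10, 1), (9, 10)
Count = 4

4


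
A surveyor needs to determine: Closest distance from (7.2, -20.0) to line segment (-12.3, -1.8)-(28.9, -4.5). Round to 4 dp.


Project P onto AB: t = 0.5001 (clamped to [0,1])
Closest point on segment: (8.3042, -3.1503)
Distance: 16.8859

16.8859


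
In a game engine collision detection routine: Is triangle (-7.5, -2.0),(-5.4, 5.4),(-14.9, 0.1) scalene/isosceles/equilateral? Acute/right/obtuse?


Side lengths squared: AB^2=59.17, BC^2=118.34, CA^2=59.17
Sorted: [59.17, 59.17, 118.34]
By sides: Isosceles, By angles: Right

Isosceles, Right


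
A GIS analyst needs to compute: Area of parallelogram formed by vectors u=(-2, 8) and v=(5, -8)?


|u x v| = |(-2)*(-8) - 8*5|
= |16 - 40| = 24

24


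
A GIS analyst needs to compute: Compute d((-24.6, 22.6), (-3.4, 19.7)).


dx=21.2, dy=-2.9
d^2 = 21.2^2 + (-2.9)^2 = 457.85
d = sqrt(457.85) = 21.3974

21.3974


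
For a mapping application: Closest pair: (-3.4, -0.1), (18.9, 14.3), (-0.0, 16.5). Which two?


d(P0,P1) = 26.5452, d(P0,P2) = 16.9446, d(P1,P2) = 19.0276
Closest: P0 and P2

Closest pair: (-3.4, -0.1) and (-0.0, 16.5), distance = 16.9446


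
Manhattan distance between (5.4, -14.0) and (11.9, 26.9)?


|5.4-11.9| + |(-14)-26.9| = 6.5 + 40.9 = 47.4

47.4


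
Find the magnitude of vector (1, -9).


|u| = sqrt(1^2 + (-9)^2) = sqrt(82) = 9.0554

9.0554


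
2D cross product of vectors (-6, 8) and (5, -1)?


u x v = u_x*v_y - u_y*v_x = (-6)*(-1) - 8*5
= 6 - 40 = -34

-34


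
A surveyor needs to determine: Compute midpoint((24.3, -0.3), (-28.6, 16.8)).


M = ((24.3+(-28.6))/2, ((-0.3)+16.8)/2)
= (-2.15, 8.25)

(-2.15, 8.25)


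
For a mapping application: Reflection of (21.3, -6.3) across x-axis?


Reflection over x-axis: (x,y) -> (x,-y)
(21.3, -6.3) -> (21.3, 6.3)

(21.3, 6.3)


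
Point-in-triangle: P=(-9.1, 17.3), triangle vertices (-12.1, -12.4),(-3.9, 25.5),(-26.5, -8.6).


Cross products: AB x AP = 129.84, BC x BP = 8, CA x CP = 439.08
All same sign? yes

Yes, inside


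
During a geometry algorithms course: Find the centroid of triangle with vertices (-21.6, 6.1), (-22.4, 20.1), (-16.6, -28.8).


Centroid = ((x_A+x_B+x_C)/3, (y_A+y_B+y_C)/3)
= (((-21.6)+(-22.4)+(-16.6))/3, (6.1+20.1+(-28.8))/3)
= (-20.2, -0.8667)

(-20.2, -0.8667)


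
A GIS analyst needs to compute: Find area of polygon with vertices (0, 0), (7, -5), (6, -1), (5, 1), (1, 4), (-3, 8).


Shoelace sum: (0*(-5) - 7*0) + (7*(-1) - 6*(-5)) + (6*1 - 5*(-1)) + (5*4 - 1*1) + (1*8 - (-3)*4) + ((-3)*0 - 0*8)
= 73
Area = |73|/2 = 36.5

36.5


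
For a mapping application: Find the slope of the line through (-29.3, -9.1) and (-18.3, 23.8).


slope = (y2-y1)/(x2-x1) = (23.8-(-9.1))/((-18.3)-(-29.3)) = 32.9/11 = 2.9909

2.9909


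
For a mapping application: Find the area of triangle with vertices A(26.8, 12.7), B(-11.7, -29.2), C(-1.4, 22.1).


Area = |x_A(y_B-y_C) + x_B(y_C-y_A) + x_C(y_A-y_B)|/2
= |(-1374.84) + (-109.98) + (-58.66)|/2
= 1543.48/2 = 771.74

771.74


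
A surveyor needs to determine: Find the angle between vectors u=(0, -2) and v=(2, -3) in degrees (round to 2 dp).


u.v = 6, |u| = sqrt(4) = 2, |v| = sqrt(13) = 3.6056
cos(theta) = u.v/(|u||v|) = 6/sqrt(52) = 0.83205
theta = acos(0.83205) = 33.69 degrees

33.69 degrees


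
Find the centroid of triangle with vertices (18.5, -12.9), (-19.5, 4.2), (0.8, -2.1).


Centroid = ((x_A+x_B+x_C)/3, (y_A+y_B+y_C)/3)
= ((18.5+(-19.5)+0.8)/3, ((-12.9)+4.2+(-2.1))/3)
= (-0.0667, -3.6)

(-0.0667, -3.6)


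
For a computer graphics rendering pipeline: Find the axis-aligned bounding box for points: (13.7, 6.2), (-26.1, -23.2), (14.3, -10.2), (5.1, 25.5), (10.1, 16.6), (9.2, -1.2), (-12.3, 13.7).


x range: [-26.1, 14.3]
y range: [-23.2, 25.5]
Bounding box: (-26.1,-23.2) to (14.3,25.5)

(-26.1,-23.2) to (14.3,25.5)


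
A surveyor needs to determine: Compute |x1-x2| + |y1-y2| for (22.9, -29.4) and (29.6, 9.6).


|22.9-29.6| + |(-29.4)-9.6| = 6.7 + 39 = 45.7

45.7


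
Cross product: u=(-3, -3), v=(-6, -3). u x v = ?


u x v = u_x*v_y - u_y*v_x = (-3)*(-3) - (-3)*(-6)
= 9 - 18 = -9

-9


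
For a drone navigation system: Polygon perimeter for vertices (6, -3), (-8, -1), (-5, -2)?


Sides: (6, -3)->(-8, -1): sqrt(200) = 14.142136, (-8, -1)->(-5, -2): sqrt(10) = 3.162278, (-5, -2)->(6, -3): sqrt(122) = 11.045361
Sum = 28.349775
Perimeter = 28.3498

28.3498


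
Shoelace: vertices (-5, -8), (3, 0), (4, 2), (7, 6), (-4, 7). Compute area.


Shoelace sum: ((-5)*0 - 3*(-8)) + (3*2 - 4*0) + (4*6 - 7*2) + (7*7 - (-4)*6) + ((-4)*(-8) - (-5)*7)
= 180
Area = |180|/2 = 90

90


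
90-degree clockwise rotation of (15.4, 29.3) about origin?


90° CW: (x,y) -> (y, -x)
(15.4,29.3) -> (29.3, -15.4)

(29.3, -15.4)


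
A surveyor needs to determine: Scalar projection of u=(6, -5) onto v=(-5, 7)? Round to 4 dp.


u.v = -65, |v| = sqrt(74) = 8.6023
Scalar projection = u.v / |v| = -65 / sqrt(74) = -7.5561

-7.5561


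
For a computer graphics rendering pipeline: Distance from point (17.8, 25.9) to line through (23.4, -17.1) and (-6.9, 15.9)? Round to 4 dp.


|cross product| = 1118.1
|line direction| = sqrt(2007.09) = 44.8006
Distance = 1118.1/sqrt(2007.09) = 24.9573

24.9573


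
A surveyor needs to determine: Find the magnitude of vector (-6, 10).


|u| = sqrt((-6)^2 + 10^2) = sqrt(136) = 11.6619

11.6619


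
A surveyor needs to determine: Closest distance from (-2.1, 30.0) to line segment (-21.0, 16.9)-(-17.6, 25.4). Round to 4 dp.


Project P onto AB: t = 1 (clamped to [0,1])
Closest point on segment: (-17.6, 25.4)
Distance: 16.1682

16.1682


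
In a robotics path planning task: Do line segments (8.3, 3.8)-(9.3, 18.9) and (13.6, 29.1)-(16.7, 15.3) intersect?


Cross products: d1=-151.57, d2=-90.96, d3=-54.73, d4=-115.34
d1*d2 < 0 and d3*d4 < 0? no

No, they don't intersect


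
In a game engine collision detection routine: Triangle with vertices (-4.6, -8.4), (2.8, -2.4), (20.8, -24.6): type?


Side lengths squared: AB^2=90.76, BC^2=816.84, CA^2=907.6
Sorted: [90.76, 816.84, 907.6]
By sides: Scalene, By angles: Right

Scalene, Right


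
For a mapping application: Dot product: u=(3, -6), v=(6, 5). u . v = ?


u . v = u_x*v_x + u_y*v_y = 3*6 + (-6)*5
= 18 + (-30) = -12

-12


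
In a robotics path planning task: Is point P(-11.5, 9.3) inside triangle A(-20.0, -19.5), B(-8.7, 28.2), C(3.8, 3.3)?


Cross products: AB x AP = -80.01, BC x BP = -305.97, CA x CP = -491.64
All same sign? yes

Yes, inside


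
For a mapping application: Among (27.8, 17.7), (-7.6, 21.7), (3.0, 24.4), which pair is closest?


d(P0,P1) = 35.6253, d(P0,P2) = 25.6891, d(P1,P2) = 10.9385
Closest: P1 and P2

Closest pair: (-7.6, 21.7) and (3.0, 24.4), distance = 10.9385


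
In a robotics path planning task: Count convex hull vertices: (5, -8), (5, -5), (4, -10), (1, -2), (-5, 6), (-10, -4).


Convex hull vertices (CCW): (-10, -4), (4, -10), (5, -8), (5, -5), (-5, 6)
Count = 5

5


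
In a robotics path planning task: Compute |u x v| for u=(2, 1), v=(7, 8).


|u x v| = |2*8 - 1*7|
= |16 - 7| = 9

9


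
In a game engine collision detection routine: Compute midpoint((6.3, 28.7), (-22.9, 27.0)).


M = ((6.3+(-22.9))/2, (28.7+27)/2)
= (-8.3, 27.85)

(-8.3, 27.85)


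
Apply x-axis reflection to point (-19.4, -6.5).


Reflection over x-axis: (x,y) -> (x,-y)
(-19.4, -6.5) -> (-19.4, 6.5)

(-19.4, 6.5)


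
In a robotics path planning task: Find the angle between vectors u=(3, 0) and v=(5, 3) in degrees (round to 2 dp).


u.v = 15, |u| = sqrt(9) = 3, |v| = sqrt(34) = 5.831
cos(theta) = u.v/(|u||v|) = 15/sqrt(306) = 0.857493
theta = acos(0.857493) = 30.96 degrees

30.96 degrees


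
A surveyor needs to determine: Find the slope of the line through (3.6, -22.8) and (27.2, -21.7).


slope = (y2-y1)/(x2-x1) = ((-21.7)-(-22.8))/(27.2-3.6) = 1.1/23.6 = 0.0466

0.0466


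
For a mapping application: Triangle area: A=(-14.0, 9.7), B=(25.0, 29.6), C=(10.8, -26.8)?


Area = |x_A(y_B-y_C) + x_B(y_C-y_A) + x_C(y_A-y_B)|/2
= |(-789.6) + (-912.5) + (-214.92)|/2
= 1917.02/2 = 958.51

958.51


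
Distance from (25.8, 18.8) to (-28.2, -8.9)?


dx=-54, dy=-27.7
d^2 = (-54)^2 + (-27.7)^2 = 3683.29
d = sqrt(3683.29) = 60.6901

60.6901


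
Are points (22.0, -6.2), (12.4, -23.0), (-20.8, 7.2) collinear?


Cross product: (12.4-22)*(7.2-(-6.2)) - ((-23)-(-6.2))*((-20.8)-22)
= -847.68

No, not collinear


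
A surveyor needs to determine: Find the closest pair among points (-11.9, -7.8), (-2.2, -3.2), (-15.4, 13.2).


d(P0,P1) = 10.7355, d(P0,P2) = 21.2897, d(P1,P2) = 21.0523
Closest: P0 and P1

Closest pair: (-11.9, -7.8) and (-2.2, -3.2), distance = 10.7355


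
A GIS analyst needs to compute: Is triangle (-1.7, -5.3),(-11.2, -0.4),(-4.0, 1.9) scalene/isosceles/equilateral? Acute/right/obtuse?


Side lengths squared: AB^2=114.26, BC^2=57.13, CA^2=57.13
Sorted: [57.13, 57.13, 114.26]
By sides: Isosceles, By angles: Right

Isosceles, Right


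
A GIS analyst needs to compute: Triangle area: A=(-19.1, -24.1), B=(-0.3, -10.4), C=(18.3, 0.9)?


Area = |x_A(y_B-y_C) + x_B(y_C-y_A) + x_C(y_A-y_B)|/2
= |215.83 + (-7.5) + (-250.71)|/2
= 42.38/2 = 21.19

21.19


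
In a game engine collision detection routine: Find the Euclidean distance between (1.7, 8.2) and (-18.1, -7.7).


dx=-19.8, dy=-15.9
d^2 = (-19.8)^2 + (-15.9)^2 = 644.85
d = sqrt(644.85) = 25.3939

25.3939


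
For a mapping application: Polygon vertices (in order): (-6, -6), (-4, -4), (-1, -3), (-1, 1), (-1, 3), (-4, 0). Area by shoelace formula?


Shoelace sum: ((-6)*(-4) - (-4)*(-6)) + ((-4)*(-3) - (-1)*(-4)) + ((-1)*1 - (-1)*(-3)) + ((-1)*3 - (-1)*1) + ((-1)*0 - (-4)*3) + ((-4)*(-6) - (-6)*0)
= 38
Area = |38|/2 = 19

19


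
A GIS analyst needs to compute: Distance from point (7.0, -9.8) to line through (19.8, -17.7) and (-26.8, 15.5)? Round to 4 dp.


|cross product| = 56.82
|line direction| = sqrt(3273.8) = 57.2171
Distance = 56.82/sqrt(3273.8) = 0.9931

0.9931


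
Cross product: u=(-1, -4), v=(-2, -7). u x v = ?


u x v = u_x*v_y - u_y*v_x = (-1)*(-7) - (-4)*(-2)
= 7 - 8 = -1

-1


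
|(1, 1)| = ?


|u| = sqrt(1^2 + 1^2) = sqrt(2) = 1.4142

1.4142


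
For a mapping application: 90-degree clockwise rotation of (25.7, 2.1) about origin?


90° CW: (x,y) -> (y, -x)
(25.7,2.1) -> (2.1, -25.7)

(2.1, -25.7)


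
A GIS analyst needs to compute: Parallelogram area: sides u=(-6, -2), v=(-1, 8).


|u x v| = |(-6)*8 - (-2)*(-1)|
= |(-48) - 2| = 50

50


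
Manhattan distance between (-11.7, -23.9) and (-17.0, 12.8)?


|(-11.7)-(-17)| + |(-23.9)-12.8| = 5.3 + 36.7 = 42

42


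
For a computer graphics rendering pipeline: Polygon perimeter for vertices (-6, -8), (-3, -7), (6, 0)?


Sides: (-6, -8)->(-3, -7): sqrt(10) = 3.162278, (-3, -7)->(6, 0): sqrt(130) = 11.401754, (6, 0)->(-6, -8): sqrt(208) = 14.422205
Sum = 28.986237
Perimeter = 28.9862

28.9862


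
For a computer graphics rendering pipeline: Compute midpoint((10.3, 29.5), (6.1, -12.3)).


M = ((10.3+6.1)/2, (29.5+(-12.3))/2)
= (8.2, 8.6)

(8.2, 8.6)


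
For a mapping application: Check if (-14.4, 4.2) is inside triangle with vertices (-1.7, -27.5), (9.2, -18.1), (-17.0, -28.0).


Cross products: AB x AP = 464.91, BC x BP = -817.9, CA x CP = 491.36
All same sign? no

No, outside


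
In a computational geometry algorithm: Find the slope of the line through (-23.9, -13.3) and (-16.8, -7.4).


slope = (y2-y1)/(x2-x1) = ((-7.4)-(-13.3))/((-16.8)-(-23.9)) = 5.9/7.1 = 0.831

0.831


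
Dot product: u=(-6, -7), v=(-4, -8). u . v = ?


u . v = u_x*v_x + u_y*v_y = (-6)*(-4) + (-7)*(-8)
= 24 + 56 = 80

80


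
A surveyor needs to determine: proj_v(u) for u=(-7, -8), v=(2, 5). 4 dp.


u.v = -54, |v| = sqrt(29) = 5.3852
Scalar projection = u.v / |v| = -54 / sqrt(29) = -10.0275

-10.0275


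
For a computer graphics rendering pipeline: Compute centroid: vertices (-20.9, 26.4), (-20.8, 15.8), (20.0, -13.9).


Centroid = ((x_A+x_B+x_C)/3, (y_A+y_B+y_C)/3)
= (((-20.9)+(-20.8)+20)/3, (26.4+15.8+(-13.9))/3)
= (-7.2333, 9.4333)

(-7.2333, 9.4333)


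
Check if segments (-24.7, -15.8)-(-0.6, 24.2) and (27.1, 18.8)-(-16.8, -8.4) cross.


Cross products: d1=109.98, d2=-990.5, d3=-1238.14, d4=-137.66
d1*d2 < 0 and d3*d4 < 0? no

No, they don't intersect


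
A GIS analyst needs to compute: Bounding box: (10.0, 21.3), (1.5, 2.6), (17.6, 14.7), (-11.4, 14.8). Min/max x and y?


x range: [-11.4, 17.6]
y range: [2.6, 21.3]
Bounding box: (-11.4,2.6) to (17.6,21.3)

(-11.4,2.6) to (17.6,21.3)


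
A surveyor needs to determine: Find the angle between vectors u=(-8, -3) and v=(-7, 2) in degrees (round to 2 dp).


u.v = 50, |u| = sqrt(73) = 8.544, |v| = sqrt(53) = 7.2801
cos(theta) = u.v/(|u||v|) = 50/sqrt(3869) = 0.803842
theta = acos(0.803842) = 36.5 degrees

36.5 degrees


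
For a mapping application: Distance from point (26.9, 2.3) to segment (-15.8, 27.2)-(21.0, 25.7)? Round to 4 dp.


Project P onto AB: t = 1 (clamped to [0,1])
Closest point on segment: (21, 25.7)
Distance: 24.1323

24.1323


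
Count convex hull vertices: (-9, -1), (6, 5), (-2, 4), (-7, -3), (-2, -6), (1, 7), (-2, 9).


Convex hull vertices (CCW): (-9, -1), (-7, -3), (-2, -6), (6, 5), (-2, 9)
Count = 5

5


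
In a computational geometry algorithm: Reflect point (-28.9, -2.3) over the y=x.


Reflection over y=x: (x,y) -> (y,x)
(-28.9, -2.3) -> (-2.3, -28.9)

(-2.3, -28.9)


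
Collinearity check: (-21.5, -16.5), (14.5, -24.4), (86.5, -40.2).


Cross product: (14.5-(-21.5))*((-40.2)-(-16.5)) - ((-24.4)-(-16.5))*(86.5-(-21.5))
= 0

Yes, collinear


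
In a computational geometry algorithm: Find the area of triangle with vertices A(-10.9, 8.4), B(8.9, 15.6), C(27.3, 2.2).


Area = |x_A(y_B-y_C) + x_B(y_C-y_A) + x_C(y_A-y_B)|/2
= |(-146.06) + (-55.18) + (-196.56)|/2
= 397.8/2 = 198.9

198.9


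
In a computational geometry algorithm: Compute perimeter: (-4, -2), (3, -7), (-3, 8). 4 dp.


Sides: (-4, -2)->(3, -7): sqrt(74) = 8.602325, (3, -7)->(-3, 8): sqrt(261) = 16.155494, (-3, 8)->(-4, -2): sqrt(101) = 10.049876
Sum = 34.807695
Perimeter = 34.8077

34.8077


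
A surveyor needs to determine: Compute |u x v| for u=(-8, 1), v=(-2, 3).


|u x v| = |(-8)*3 - 1*(-2)|
= |(-24) - (-2)| = 22

22


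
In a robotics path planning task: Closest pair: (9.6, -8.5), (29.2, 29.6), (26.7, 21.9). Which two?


d(P0,P1) = 42.8459, d(P0,P2) = 34.8794, d(P1,P2) = 8.0957
Closest: P1 and P2

Closest pair: (29.2, 29.6) and (26.7, 21.9), distance = 8.0957


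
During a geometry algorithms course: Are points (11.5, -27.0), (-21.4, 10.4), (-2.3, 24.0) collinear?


Cross product: ((-21.4)-11.5)*(24-(-27)) - (10.4-(-27))*((-2.3)-11.5)
= -1161.78

No, not collinear


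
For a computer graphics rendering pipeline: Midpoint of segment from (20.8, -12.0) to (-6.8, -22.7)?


M = ((20.8+(-6.8))/2, ((-12)+(-22.7))/2)
= (7, -17.35)

(7, -17.35)


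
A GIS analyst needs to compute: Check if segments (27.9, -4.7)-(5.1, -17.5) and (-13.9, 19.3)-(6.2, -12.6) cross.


Cross products: d1=851.02, d2=-133.58, d3=-1082.24, d4=-97.64
d1*d2 < 0 and d3*d4 < 0? no

No, they don't intersect


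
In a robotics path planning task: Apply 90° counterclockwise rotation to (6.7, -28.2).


90° CCW: (x,y) -> (-y, x)
(6.7,-28.2) -> (28.2, 6.7)

(28.2, 6.7)


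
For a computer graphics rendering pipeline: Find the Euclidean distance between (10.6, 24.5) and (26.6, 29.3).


dx=16, dy=4.8
d^2 = 16^2 + 4.8^2 = 279.04
d = sqrt(279.04) = 16.7045

16.7045


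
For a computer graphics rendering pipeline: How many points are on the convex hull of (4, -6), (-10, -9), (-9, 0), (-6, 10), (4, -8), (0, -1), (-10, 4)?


Convex hull vertices (CCW): (-10, -9), (4, -8), (4, -6), (-6, 10), (-10, 4)
Count = 5

5


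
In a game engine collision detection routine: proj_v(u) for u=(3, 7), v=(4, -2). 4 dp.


u.v = -2, |v| = sqrt(20) = 4.4721
Scalar projection = u.v / |v| = -2 / sqrt(20) = -0.4472

-0.4472


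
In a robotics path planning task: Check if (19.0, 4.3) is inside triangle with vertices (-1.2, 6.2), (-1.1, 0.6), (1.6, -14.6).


Cross products: AB x AP = 112.93, BC x BP = 315.51, CA x CP = -414.84
All same sign? no

No, outside


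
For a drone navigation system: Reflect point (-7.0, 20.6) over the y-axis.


Reflection over y-axis: (x,y) -> (-x,y)
(-7, 20.6) -> (7, 20.6)

(7, 20.6)


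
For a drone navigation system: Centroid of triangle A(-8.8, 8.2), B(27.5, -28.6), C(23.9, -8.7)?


Centroid = ((x_A+x_B+x_C)/3, (y_A+y_B+y_C)/3)
= (((-8.8)+27.5+23.9)/3, (8.2+(-28.6)+(-8.7))/3)
= (14.2, -9.7)

(14.2, -9.7)


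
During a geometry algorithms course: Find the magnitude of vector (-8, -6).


|u| = sqrt((-8)^2 + (-6)^2) = sqrt(100) = 10

10


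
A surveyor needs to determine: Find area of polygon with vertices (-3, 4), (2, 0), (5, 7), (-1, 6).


Shoelace sum: ((-3)*0 - 2*4) + (2*7 - 5*0) + (5*6 - (-1)*7) + ((-1)*4 - (-3)*6)
= 57
Area = |57|/2 = 28.5

28.5


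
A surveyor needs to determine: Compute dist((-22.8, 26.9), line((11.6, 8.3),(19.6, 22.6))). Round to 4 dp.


|cross product| = 640.72
|line direction| = sqrt(268.49) = 16.3857
Distance = 640.72/sqrt(268.49) = 39.1025

39.1025


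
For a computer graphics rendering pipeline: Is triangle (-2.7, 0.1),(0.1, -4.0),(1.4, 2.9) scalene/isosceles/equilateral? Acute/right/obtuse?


Side lengths squared: AB^2=24.65, BC^2=49.3, CA^2=24.65
Sorted: [24.65, 24.65, 49.3]
By sides: Isosceles, By angles: Right

Isosceles, Right


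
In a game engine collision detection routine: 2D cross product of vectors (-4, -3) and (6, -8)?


u x v = u_x*v_y - u_y*v_x = (-4)*(-8) - (-3)*6
= 32 - (-18) = 50

50


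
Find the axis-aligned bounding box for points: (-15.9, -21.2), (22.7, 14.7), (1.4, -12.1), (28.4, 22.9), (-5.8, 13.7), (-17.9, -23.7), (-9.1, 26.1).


x range: [-17.9, 28.4]
y range: [-23.7, 26.1]
Bounding box: (-17.9,-23.7) to (28.4,26.1)

(-17.9,-23.7) to (28.4,26.1)


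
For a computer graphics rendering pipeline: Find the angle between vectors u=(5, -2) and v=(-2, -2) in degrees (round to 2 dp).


u.v = -6, |u| = sqrt(29) = 5.3852, |v| = sqrt(8) = 2.8284
cos(theta) = u.v/(|u||v|) = -6/sqrt(232) = -0.393919
theta = acos(-0.393919) = 113.2 degrees

113.2 degrees


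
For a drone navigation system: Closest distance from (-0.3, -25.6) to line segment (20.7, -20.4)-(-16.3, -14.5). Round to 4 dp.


Project P onto AB: t = 0.5316 (clamped to [0,1])
Closest point on segment: (1.0294, -17.2633)
Distance: 8.442

8.442


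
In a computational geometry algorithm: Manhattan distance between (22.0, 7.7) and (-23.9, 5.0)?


|22-(-23.9)| + |7.7-5| = 45.9 + 2.7 = 48.6

48.6


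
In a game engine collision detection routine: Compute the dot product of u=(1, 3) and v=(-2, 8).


u . v = u_x*v_x + u_y*v_y = 1*(-2) + 3*8
= (-2) + 24 = 22

22


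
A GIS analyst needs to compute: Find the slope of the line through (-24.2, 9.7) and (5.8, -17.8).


slope = (y2-y1)/(x2-x1) = ((-17.8)-9.7)/(5.8-(-24.2)) = (-27.5)/30 = -0.9167

-0.9167


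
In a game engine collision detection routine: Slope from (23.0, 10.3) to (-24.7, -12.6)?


slope = (y2-y1)/(x2-x1) = ((-12.6)-10.3)/((-24.7)-23) = (-22.9)/(-47.7) = 0.4801

0.4801


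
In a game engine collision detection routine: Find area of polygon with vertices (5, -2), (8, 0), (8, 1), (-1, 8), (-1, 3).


Shoelace sum: (5*0 - 8*(-2)) + (8*1 - 8*0) + (8*8 - (-1)*1) + ((-1)*3 - (-1)*8) + ((-1)*(-2) - 5*3)
= 81
Area = |81|/2 = 40.5

40.5


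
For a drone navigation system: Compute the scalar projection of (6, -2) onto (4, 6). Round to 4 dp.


u.v = 12, |v| = sqrt(52) = 7.2111
Scalar projection = u.v / |v| = 12 / sqrt(52) = 1.6641

1.6641


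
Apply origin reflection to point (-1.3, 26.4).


Reflection over origin: (x,y) -> (-x,-y)
(-1.3, 26.4) -> (1.3, -26.4)

(1.3, -26.4)


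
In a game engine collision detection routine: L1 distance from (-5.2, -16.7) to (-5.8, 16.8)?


|(-5.2)-(-5.8)| + |(-16.7)-16.8| = 0.6 + 33.5 = 34.1

34.1


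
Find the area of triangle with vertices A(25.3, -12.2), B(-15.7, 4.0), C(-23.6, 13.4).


Area = |x_A(y_B-y_C) + x_B(y_C-y_A) + x_C(y_A-y_B)|/2
= |(-237.82) + (-401.92) + 382.32|/2
= 257.42/2 = 128.71

128.71


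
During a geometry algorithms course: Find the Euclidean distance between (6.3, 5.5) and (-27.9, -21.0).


dx=-34.2, dy=-26.5
d^2 = (-34.2)^2 + (-26.5)^2 = 1871.89
d = sqrt(1871.89) = 43.2653

43.2653


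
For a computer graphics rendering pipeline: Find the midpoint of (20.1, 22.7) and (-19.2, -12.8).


M = ((20.1+(-19.2))/2, (22.7+(-12.8))/2)
= (0.45, 4.95)

(0.45, 4.95)


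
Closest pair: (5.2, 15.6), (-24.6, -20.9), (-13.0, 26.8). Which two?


d(P0,P1) = 47.12, d(P0,P2) = 21.3701, d(P1,P2) = 49.0902
Closest: P0 and P2

Closest pair: (5.2, 15.6) and (-13.0, 26.8), distance = 21.3701


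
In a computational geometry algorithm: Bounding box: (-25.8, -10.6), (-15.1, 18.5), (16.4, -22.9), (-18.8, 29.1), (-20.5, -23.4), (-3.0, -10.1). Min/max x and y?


x range: [-25.8, 16.4]
y range: [-23.4, 29.1]
Bounding box: (-25.8,-23.4) to (16.4,29.1)

(-25.8,-23.4) to (16.4,29.1)


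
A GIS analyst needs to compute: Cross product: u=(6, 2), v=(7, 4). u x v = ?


u x v = u_x*v_y - u_y*v_x = 6*4 - 2*7
= 24 - 14 = 10

10


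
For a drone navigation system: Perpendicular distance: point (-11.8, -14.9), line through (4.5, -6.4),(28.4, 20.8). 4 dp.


|cross product| = 240.21
|line direction| = sqrt(1311.05) = 36.2084
Distance = 240.21/sqrt(1311.05) = 6.6341

6.6341


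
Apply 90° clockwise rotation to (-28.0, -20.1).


90° CW: (x,y) -> (y, -x)
(-28,-20.1) -> (-20.1, 28)

(-20.1, 28)


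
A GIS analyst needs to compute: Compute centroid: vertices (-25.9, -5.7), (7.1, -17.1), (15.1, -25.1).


Centroid = ((x_A+x_B+x_C)/3, (y_A+y_B+y_C)/3)
= (((-25.9)+7.1+15.1)/3, ((-5.7)+(-17.1)+(-25.1))/3)
= (-1.2333, -15.9667)

(-1.2333, -15.9667)


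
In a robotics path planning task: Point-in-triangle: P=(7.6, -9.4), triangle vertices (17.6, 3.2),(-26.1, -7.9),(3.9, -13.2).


Cross products: AB x AP = 439.62, BC x BP = 133.61, CA x CP = -8.62
All same sign? no

No, outside


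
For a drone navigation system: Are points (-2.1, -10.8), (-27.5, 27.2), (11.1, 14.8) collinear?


Cross product: ((-27.5)-(-2.1))*(14.8-(-10.8)) - (27.2-(-10.8))*(11.1-(-2.1))
= -1151.84

No, not collinear


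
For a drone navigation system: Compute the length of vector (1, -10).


|u| = sqrt(1^2 + (-10)^2) = sqrt(101) = 10.0499

10.0499


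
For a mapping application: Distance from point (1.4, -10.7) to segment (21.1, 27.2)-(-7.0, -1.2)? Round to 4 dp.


Project P onto AB: t = 1 (clamped to [0,1])
Closest point on segment: (-7, -1.2)
Distance: 12.6811

12.6811


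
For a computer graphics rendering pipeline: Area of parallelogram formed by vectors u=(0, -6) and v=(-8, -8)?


|u x v| = |0*(-8) - (-6)*(-8)|
= |0 - 48| = 48

48


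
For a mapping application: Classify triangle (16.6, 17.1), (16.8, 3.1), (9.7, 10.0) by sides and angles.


Side lengths squared: AB^2=196.04, BC^2=98.02, CA^2=98.02
Sorted: [98.02, 98.02, 196.04]
By sides: Isosceles, By angles: Right

Isosceles, Right


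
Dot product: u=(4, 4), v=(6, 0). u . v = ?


u . v = u_x*v_x + u_y*v_y = 4*6 + 4*0
= 24 + 0 = 24

24


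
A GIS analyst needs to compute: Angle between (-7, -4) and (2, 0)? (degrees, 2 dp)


u.v = -14, |u| = sqrt(65) = 8.0623, |v| = sqrt(4) = 2
cos(theta) = u.v/(|u||v|) = -14/sqrt(260) = -0.868243
theta = acos(-0.868243) = 150.26 degrees

150.26 degrees


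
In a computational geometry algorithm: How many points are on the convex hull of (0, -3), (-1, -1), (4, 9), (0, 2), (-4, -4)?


Convex hull vertices (CCW): (-4, -4), (0, -3), (4, 9)
Count = 3

3


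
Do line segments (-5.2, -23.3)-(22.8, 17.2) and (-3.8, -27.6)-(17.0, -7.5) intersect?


Cross products: d1=117.58, d2=397.18, d3=-177.1, d4=-456.7
d1*d2 < 0 and d3*d4 < 0? no

No, they don't intersect


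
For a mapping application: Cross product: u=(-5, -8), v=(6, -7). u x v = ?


u x v = u_x*v_y - u_y*v_x = (-5)*(-7) - (-8)*6
= 35 - (-48) = 83

83


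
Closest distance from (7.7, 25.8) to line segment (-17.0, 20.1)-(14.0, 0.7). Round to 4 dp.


Project P onto AB: t = 0.4899 (clamped to [0,1])
Closest point on segment: (-1.8143, 10.5967)
Distance: 17.935

17.935


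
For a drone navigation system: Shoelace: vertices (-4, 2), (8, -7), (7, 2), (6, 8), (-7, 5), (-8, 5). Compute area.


Shoelace sum: ((-4)*(-7) - 8*2) + (8*2 - 7*(-7)) + (7*8 - 6*2) + (6*5 - (-7)*8) + ((-7)*5 - (-8)*5) + ((-8)*2 - (-4)*5)
= 216
Area = |216|/2 = 108

108


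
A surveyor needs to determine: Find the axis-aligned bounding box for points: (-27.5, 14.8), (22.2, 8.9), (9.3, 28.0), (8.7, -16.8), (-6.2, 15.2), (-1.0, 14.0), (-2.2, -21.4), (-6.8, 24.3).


x range: [-27.5, 22.2]
y range: [-21.4, 28]
Bounding box: (-27.5,-21.4) to (22.2,28)

(-27.5,-21.4) to (22.2,28)


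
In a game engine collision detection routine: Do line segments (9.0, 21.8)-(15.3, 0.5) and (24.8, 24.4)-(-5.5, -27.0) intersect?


Cross products: d1=-733.34, d2=235.87, d3=352.92, d4=-616.29
d1*d2 < 0 and d3*d4 < 0? yes

Yes, they intersect


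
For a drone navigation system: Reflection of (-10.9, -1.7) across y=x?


Reflection over y=x: (x,y) -> (y,x)
(-10.9, -1.7) -> (-1.7, -10.9)

(-1.7, -10.9)


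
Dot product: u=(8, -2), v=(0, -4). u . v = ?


u . v = u_x*v_x + u_y*v_y = 8*0 + (-2)*(-4)
= 0 + 8 = 8

8


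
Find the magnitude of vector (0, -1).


|u| = sqrt(0^2 + (-1)^2) = sqrt(1) = 1

1


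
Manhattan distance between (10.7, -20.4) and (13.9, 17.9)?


|10.7-13.9| + |(-20.4)-17.9| = 3.2 + 38.3 = 41.5

41.5


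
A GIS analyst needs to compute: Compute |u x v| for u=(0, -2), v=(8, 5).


|u x v| = |0*5 - (-2)*8|
= |0 - (-16)| = 16

16


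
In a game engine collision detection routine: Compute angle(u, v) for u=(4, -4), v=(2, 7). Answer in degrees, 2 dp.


u.v = -20, |u| = sqrt(32) = 5.6569, |v| = sqrt(53) = 7.2801
cos(theta) = u.v/(|u||v|) = -20/sqrt(1696) = -0.485643
theta = acos(-0.485643) = 119.05 degrees

119.05 degrees


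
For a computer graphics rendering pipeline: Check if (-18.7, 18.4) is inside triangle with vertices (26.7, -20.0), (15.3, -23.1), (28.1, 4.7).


Cross products: AB x AP = -578.5, BC x BP = 1476.4, CA x CP = -1175.14
All same sign? no

No, outside


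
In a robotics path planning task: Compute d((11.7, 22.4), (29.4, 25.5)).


dx=17.7, dy=3.1
d^2 = 17.7^2 + 3.1^2 = 322.9
d = sqrt(322.9) = 17.9694

17.9694


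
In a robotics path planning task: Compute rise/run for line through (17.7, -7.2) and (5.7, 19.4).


slope = (y2-y1)/(x2-x1) = (19.4-(-7.2))/(5.7-17.7) = 26.6/(-12) = -2.2167

-2.2167


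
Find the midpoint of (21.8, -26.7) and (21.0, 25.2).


M = ((21.8+21)/2, ((-26.7)+25.2)/2)
= (21.4, -0.75)

(21.4, -0.75)


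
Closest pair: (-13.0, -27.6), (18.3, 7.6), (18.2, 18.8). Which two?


d(P0,P1) = 47.1034, d(P0,P2) = 55.9142, d(P1,P2) = 11.2004
Closest: P1 and P2

Closest pair: (18.3, 7.6) and (18.2, 18.8), distance = 11.2004


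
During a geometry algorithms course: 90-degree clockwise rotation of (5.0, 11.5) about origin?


90° CW: (x,y) -> (y, -x)
(5,11.5) -> (11.5, -5)

(11.5, -5)


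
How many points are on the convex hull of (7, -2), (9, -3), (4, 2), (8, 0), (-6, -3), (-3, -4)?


Convex hull vertices (CCW): (-6, -3), (-3, -4), (9, -3), (8, 0), (4, 2)
Count = 5

5


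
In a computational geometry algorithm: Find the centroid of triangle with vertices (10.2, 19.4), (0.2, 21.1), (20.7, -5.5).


Centroid = ((x_A+x_B+x_C)/3, (y_A+y_B+y_C)/3)
= ((10.2+0.2+20.7)/3, (19.4+21.1+(-5.5))/3)
= (10.3667, 11.6667)

(10.3667, 11.6667)


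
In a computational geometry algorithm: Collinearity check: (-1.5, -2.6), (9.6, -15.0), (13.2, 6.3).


Cross product: (9.6-(-1.5))*(6.3-(-2.6)) - ((-15)-(-2.6))*(13.2-(-1.5))
= 281.07

No, not collinear


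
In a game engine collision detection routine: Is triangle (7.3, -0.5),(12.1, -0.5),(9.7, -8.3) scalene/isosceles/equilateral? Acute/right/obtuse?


Side lengths squared: AB^2=23.04, BC^2=66.6, CA^2=66.6
Sorted: [23.04, 66.6, 66.6]
By sides: Isosceles, By angles: Acute

Isosceles, Acute


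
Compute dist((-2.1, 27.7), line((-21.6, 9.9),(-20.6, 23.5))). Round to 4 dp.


|cross product| = 247.4
|line direction| = sqrt(185.96) = 13.6367
Distance = 247.4/sqrt(185.96) = 18.1422

18.1422


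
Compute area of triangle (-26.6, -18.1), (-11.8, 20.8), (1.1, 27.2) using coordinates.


Area = |x_A(y_B-y_C) + x_B(y_C-y_A) + x_C(y_A-y_B)|/2
= |170.24 + (-534.54) + (-42.79)|/2
= 407.09/2 = 203.545

203.545


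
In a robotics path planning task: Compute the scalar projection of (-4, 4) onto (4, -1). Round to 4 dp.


u.v = -20, |v| = sqrt(17) = 4.1231
Scalar projection = u.v / |v| = -20 / sqrt(17) = -4.8507

-4.8507


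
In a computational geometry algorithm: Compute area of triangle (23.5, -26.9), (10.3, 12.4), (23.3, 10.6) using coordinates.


Area = |x_A(y_B-y_C) + x_B(y_C-y_A) + x_C(y_A-y_B)|/2
= |42.3 + 386.25 + (-915.69)|/2
= 487.14/2 = 243.57

243.57


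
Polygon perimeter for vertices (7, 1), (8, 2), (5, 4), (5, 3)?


Sides: (7, 1)->(8, 2): sqrt(2) = 1.414214, (8, 2)->(5, 4): sqrt(13) = 3.605551, (5, 4)->(5, 3): sqrt(1) = 1, (5, 3)->(7, 1): sqrt(8) = 2.828427
Sum = 8.848192
Perimeter = 8.8482

8.8482


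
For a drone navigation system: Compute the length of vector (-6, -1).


|u| = sqrt((-6)^2 + (-1)^2) = sqrt(37) = 6.0828

6.0828


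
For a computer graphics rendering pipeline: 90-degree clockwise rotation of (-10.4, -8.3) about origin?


90° CW: (x,y) -> (y, -x)
(-10.4,-8.3) -> (-8.3, 10.4)

(-8.3, 10.4)


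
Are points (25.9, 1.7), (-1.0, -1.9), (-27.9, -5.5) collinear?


Cross product: ((-1)-25.9)*((-5.5)-1.7) - ((-1.9)-1.7)*((-27.9)-25.9)
= 0

Yes, collinear


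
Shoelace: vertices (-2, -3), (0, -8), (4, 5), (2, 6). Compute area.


Shoelace sum: ((-2)*(-8) - 0*(-3)) + (0*5 - 4*(-8)) + (4*6 - 2*5) + (2*(-3) - (-2)*6)
= 68
Area = |68|/2 = 34

34


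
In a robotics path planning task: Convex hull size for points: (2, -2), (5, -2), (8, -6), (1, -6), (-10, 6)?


Convex hull vertices (CCW): (-10, 6), (1, -6), (8, -6), (5, -2)
Count = 4

4


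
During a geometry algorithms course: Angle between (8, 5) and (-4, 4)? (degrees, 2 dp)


u.v = -12, |u| = sqrt(89) = 9.434, |v| = sqrt(32) = 5.6569
cos(theta) = u.v/(|u||v|) = -12/sqrt(2848) = -0.22486
theta = acos(-0.22486) = 102.99 degrees

102.99 degrees


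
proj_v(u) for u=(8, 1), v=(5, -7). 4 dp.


u.v = 33, |v| = sqrt(74) = 8.6023
Scalar projection = u.v / |v| = 33 / sqrt(74) = 3.8362

3.8362


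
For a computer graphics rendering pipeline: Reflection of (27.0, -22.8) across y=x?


Reflection over y=x: (x,y) -> (y,x)
(27, -22.8) -> (-22.8, 27)

(-22.8, 27)


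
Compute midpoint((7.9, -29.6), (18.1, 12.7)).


M = ((7.9+18.1)/2, ((-29.6)+12.7)/2)
= (13, -8.45)

(13, -8.45)


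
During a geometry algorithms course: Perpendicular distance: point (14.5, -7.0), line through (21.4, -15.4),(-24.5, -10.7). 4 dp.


|cross product| = 353.13
|line direction| = sqrt(2128.9) = 46.14
Distance = 353.13/sqrt(2128.9) = 7.6534

7.6534


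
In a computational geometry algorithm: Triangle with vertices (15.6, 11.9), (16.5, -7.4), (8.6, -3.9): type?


Side lengths squared: AB^2=373.3, BC^2=74.66, CA^2=298.64
Sorted: [74.66, 298.64, 373.3]
By sides: Scalene, By angles: Right

Scalene, Right


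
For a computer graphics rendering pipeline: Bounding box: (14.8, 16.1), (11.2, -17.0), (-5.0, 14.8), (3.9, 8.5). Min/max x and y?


x range: [-5, 14.8]
y range: [-17, 16.1]
Bounding box: (-5,-17) to (14.8,16.1)

(-5,-17) to (14.8,16.1)


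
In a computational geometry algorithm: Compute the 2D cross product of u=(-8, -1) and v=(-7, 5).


u x v = u_x*v_y - u_y*v_x = (-8)*5 - (-1)*(-7)
= (-40) - 7 = -47

-47


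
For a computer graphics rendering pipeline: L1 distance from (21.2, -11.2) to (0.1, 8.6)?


|21.2-0.1| + |(-11.2)-8.6| = 21.1 + 19.8 = 40.9

40.9


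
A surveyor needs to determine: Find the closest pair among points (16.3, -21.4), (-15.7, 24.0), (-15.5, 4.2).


d(P0,P1) = 55.5442, d(P0,P2) = 40.824, d(P1,P2) = 19.801
Closest: P1 and P2

Closest pair: (-15.7, 24.0) and (-15.5, 4.2), distance = 19.801


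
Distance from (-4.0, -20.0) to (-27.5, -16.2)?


dx=-23.5, dy=3.8
d^2 = (-23.5)^2 + 3.8^2 = 566.69
d = sqrt(566.69) = 23.8053

23.8053


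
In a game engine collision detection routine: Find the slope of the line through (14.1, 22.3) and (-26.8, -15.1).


slope = (y2-y1)/(x2-x1) = ((-15.1)-22.3)/((-26.8)-14.1) = (-37.4)/(-40.9) = 0.9144

0.9144


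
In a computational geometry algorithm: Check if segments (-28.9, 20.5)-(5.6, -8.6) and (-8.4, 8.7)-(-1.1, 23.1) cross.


Cross products: d1=381.34, d2=-327.89, d3=189.45, d4=898.68
d1*d2 < 0 and d3*d4 < 0? no

No, they don't intersect


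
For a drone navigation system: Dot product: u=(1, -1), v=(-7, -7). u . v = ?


u . v = u_x*v_x + u_y*v_y = 1*(-7) + (-1)*(-7)
= (-7) + 7 = 0

0


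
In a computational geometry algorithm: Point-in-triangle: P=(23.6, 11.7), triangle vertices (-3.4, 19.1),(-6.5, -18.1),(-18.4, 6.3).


Cross products: AB x AP = 1027.34, BC x BP = -1089.06, CA x CP = -456.6
All same sign? no

No, outside


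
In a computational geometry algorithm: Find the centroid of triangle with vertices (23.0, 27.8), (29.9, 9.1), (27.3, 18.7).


Centroid = ((x_A+x_B+x_C)/3, (y_A+y_B+y_C)/3)
= ((23+29.9+27.3)/3, (27.8+9.1+18.7)/3)
= (26.7333, 18.5333)

(26.7333, 18.5333)


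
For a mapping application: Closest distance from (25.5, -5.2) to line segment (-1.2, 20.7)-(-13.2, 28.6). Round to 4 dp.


Project P onto AB: t = 0 (clamped to [0,1])
Closest point on segment: (-1.2, 20.7)
Distance: 37.1981

37.1981


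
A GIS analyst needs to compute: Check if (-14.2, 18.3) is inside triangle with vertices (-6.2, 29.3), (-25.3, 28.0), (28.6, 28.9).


Cross products: AB x AP = 199.7, BC x BP = -532.82, CA x CP = 386
All same sign? no

No, outside


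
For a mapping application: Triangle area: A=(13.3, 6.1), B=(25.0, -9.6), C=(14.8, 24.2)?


Area = |x_A(y_B-y_C) + x_B(y_C-y_A) + x_C(y_A-y_B)|/2
= |(-449.54) + 452.5 + 232.36|/2
= 235.32/2 = 117.66

117.66


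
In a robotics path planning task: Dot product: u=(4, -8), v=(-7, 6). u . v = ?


u . v = u_x*v_x + u_y*v_y = 4*(-7) + (-8)*6
= (-28) + (-48) = -76

-76


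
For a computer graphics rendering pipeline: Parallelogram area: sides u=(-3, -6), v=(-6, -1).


|u x v| = |(-3)*(-1) - (-6)*(-6)|
= |3 - 36| = 33

33


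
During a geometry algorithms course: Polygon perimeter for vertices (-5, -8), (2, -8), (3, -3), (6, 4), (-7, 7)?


Sides: (-5, -8)->(2, -8): sqrt(49) = 7, (2, -8)->(3, -3): sqrt(26) = 5.09902, (3, -3)->(6, 4): sqrt(58) = 7.615773, (6, 4)->(-7, 7): sqrt(178) = 13.341664, (-7, 7)->(-5, -8): sqrt(229) = 15.132746
Sum = 48.189203
Perimeter = 48.1892

48.1892


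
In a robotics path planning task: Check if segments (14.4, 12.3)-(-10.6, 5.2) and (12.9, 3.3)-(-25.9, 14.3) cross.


Cross products: d1=-365.7, d2=184.78, d3=214.35, d4=-336.13
d1*d2 < 0 and d3*d4 < 0? yes

Yes, they intersect


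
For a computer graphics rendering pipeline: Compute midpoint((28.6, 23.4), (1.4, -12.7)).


M = ((28.6+1.4)/2, (23.4+(-12.7))/2)
= (15, 5.35)

(15, 5.35)


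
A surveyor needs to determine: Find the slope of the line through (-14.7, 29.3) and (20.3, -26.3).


slope = (y2-y1)/(x2-x1) = ((-26.3)-29.3)/(20.3-(-14.7)) = (-55.6)/35 = -1.5886

-1.5886


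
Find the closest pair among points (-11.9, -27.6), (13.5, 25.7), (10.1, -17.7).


d(P0,P1) = 59.0428, d(P0,P2) = 24.1249, d(P1,P2) = 43.533
Closest: P0 and P2

Closest pair: (-11.9, -27.6) and (10.1, -17.7), distance = 24.1249


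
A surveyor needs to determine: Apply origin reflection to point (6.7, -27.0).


Reflection over origin: (x,y) -> (-x,-y)
(6.7, -27) -> (-6.7, 27)

(-6.7, 27)


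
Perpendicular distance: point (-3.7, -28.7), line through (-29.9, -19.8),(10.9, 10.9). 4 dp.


|cross product| = 1167.46
|line direction| = sqrt(2607.13) = 51.0601
Distance = 1167.46/sqrt(2607.13) = 22.8644

22.8644


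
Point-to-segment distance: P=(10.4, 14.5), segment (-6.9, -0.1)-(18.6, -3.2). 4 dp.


Project P onto AB: t = 0.6 (clamped to [0,1])
Closest point on segment: (8.399, -1.9599)
Distance: 16.5811

16.5811


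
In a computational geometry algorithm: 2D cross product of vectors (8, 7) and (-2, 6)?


u x v = u_x*v_y - u_y*v_x = 8*6 - 7*(-2)
= 48 - (-14) = 62

62


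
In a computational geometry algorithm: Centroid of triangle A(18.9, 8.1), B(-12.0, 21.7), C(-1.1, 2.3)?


Centroid = ((x_A+x_B+x_C)/3, (y_A+y_B+y_C)/3)
= ((18.9+(-12)+(-1.1))/3, (8.1+21.7+2.3)/3)
= (1.9333, 10.7)

(1.9333, 10.7)


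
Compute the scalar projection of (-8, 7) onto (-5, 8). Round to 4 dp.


u.v = 96, |v| = sqrt(89) = 9.434
Scalar projection = u.v / |v| = 96 / sqrt(89) = 10.176

10.176


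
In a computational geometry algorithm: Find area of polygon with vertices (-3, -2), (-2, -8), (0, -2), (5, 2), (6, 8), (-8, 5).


Shoelace sum: ((-3)*(-8) - (-2)*(-2)) + ((-2)*(-2) - 0*(-8)) + (0*2 - 5*(-2)) + (5*8 - 6*2) + (6*5 - (-8)*8) + ((-8)*(-2) - (-3)*5)
= 187
Area = |187|/2 = 93.5

93.5


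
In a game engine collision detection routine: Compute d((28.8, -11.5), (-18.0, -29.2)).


dx=-46.8, dy=-17.7
d^2 = (-46.8)^2 + (-17.7)^2 = 2503.53
d = sqrt(2503.53) = 50.0353

50.0353
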